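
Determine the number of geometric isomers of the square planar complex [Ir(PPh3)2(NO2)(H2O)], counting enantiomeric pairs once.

2

A square has two trans pairs of vertices; adjacent vertices are cis.
The distinct arrangements are (2 in all): PPh3 cis; PPh3 trans.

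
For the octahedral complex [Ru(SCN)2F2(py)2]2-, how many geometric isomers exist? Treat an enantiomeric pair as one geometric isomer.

In an octahedral complex each vertex has one trans partner and four cis neighbours.
The distinct arrangements are (5 in all): SCN trans, F trans, py trans; SCN cis, F trans, py cis; SCN cis, F cis, py trans; SCN cis, F cis, py cis (chiral); SCN trans, F cis, py cis.

5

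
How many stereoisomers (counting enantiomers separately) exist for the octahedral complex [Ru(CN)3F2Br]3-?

3

Systematic placement gives 3 geometric isomers: CN mer, F trans; CN fac, F cis; CN mer, F cis.
Each arrangement has an internal mirror plane or centre of symmetry, so none is chiral.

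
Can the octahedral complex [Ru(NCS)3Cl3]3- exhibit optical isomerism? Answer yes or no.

no

The six octahedral sites form three mutually perpendicular trans pairs.
Working through the distinct placements yields 2 geometric isomers: NCS mer; NCS fac.
Each arrangement has an internal mirror plane or centre of symmetry, so none is chiral.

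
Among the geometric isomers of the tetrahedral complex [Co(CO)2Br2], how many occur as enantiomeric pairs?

All four vertices of a tetrahedron are equivalent and mutually adjacent, so cis/trans isomerism cannot arise.
Only one geometric arrangement is possible.

0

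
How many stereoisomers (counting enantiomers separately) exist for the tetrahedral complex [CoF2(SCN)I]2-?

In a tetrahedral complex all four positions are equivalent and every pair of ligands is adjacent — there is no cis/trans distinction.
Only one geometric arrangement is possible.

1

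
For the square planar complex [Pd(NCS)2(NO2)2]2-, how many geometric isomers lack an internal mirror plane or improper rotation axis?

0

A square has two trans pairs of vertices; adjacent vertices are cis.
Working through the distinct placements yields 2 geometric isomers: NCS cis; NCS trans.
Each arrangement has an internal mirror plane or centre of symmetry, so none is chiral.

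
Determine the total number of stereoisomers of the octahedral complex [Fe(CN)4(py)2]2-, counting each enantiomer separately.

2

In an octahedral complex each vertex has one trans partner and four cis neighbours.
The distinct arrangements are (2 in all): py trans; py cis.
Each arrangement has an internal mirror plane or centre of symmetry, so none is chiral.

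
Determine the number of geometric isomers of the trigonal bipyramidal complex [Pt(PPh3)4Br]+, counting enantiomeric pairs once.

2

The distinct arrangements are (2 in all): Br axial; Br equatorial.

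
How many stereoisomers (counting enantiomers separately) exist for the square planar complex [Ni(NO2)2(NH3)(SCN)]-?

In a square planar complex each vertex has one trans partner and two cis neighbours.
Working through the distinct placements yields 2 geometric isomers: NO2 cis; NO2 trans.
Each arrangement has an internal mirror plane or centre of symmetry, so none is chiral.

2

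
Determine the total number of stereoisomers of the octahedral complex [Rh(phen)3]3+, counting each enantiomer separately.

Each phen is bidentate and must span two cis positions.
Only one geometric arrangement is possible; it has no improper symmetry element, so it exists as a pair of enantiomers (2 stereoisomers).

2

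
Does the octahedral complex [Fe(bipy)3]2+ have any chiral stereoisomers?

The six octahedral sites form three mutually perpendicular trans pairs.
Each bipy is bidentate and must span two cis positions.
Only one geometric arrangement is possible; it has no improper symmetry element, so it exists as a pair of enantiomers (2 stereoisomers).

yes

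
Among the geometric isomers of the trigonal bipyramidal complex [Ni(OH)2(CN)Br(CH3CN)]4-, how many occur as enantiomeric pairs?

3

In a trigonal bipyramid the two axial positions differ from the three equatorial ones.
Systematic enumeration (placing each ligand type in turn and discarding arrangements equivalent by rotation or reflection) gives 7 geometric isomers.
Of these, 3 lack any improper symmetry element and so occur as enantiomeric pairs, giving 7 + 3 = 10 stereoisomers in total.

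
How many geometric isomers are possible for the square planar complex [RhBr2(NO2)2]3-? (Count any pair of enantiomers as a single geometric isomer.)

2

In a square planar complex each vertex has one trans partner and two cis neighbours.
The distinct arrangements are (2 in all): Br cis; Br trans.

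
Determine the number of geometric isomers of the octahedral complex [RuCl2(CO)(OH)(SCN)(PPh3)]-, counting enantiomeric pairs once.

9

The six octahedral sites form three mutually perpendicular trans pairs.
Placing the ligands in turn and identifying arrangements related by rotation or reflection leaves 9 distinct geometric isomers.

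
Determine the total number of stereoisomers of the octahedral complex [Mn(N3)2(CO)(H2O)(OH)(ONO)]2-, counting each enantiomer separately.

15

An octahedron has six vertices in three trans pairs; every non-trans pair is cis.
Systematic enumeration (placing each ligand type in turn and discarding arrangements equivalent by rotation or reflection) gives 9 geometric isomers.
Of these, 6 lack any improper symmetry element and so occur as enantiomeric pairs, giving 9 + 6 = 15 stereoisomers in total.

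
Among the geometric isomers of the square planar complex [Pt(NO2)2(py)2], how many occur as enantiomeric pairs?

Working through the distinct placements yields 2 geometric isomers: NO2 cis; NO2 trans.
Each arrangement has an internal mirror plane or centre of symmetry, so none is chiral.

0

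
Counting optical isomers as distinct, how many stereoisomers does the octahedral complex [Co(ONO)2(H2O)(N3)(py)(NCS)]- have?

The six octahedral sites form three mutually perpendicular trans pairs.
Exhaustive case analysis gives 9 geometric isomers.
Of these, 6 lack any improper symmetry element and so occur as enantiomeric pairs, giving 9 + 6 = 15 stereoisomers in total.

15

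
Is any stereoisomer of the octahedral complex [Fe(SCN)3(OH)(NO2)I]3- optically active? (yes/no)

The distinct arrangements are (4 in all): SCN mer (3 arrangements); SCN fac (chiral).
One of these lacks any improper symmetry element and so occurs as an enantiomeric pair, giving 4 + 1 = 5 stereoisomers in total.

yes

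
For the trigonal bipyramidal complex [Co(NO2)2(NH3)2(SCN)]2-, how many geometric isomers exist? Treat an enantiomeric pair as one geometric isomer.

5

A trigonal bipyramid has two axial and three equatorial sites, which are chemically inequivalent.
Systematic enumeration (placing each ligand type in turn and discarding arrangements equivalent by rotation or reflection) gives 5 geometric isomers.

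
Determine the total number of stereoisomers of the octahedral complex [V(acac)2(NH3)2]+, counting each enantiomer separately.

3

An octahedron has six vertices in three trans pairs; every non-trans pair is cis.
Each acac is bidentate and must span two cis positions.
Working through the distinct placements yields 2 geometric isomers: NH3 trans; NH3 cis (chiral).
One of these lacks any improper symmetry element and so occurs as an enantiomeric pair, giving 2 + 1 = 3 stereoisomers in total.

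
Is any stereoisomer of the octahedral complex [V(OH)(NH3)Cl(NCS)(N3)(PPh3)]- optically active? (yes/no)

The six octahedral sites form three mutually perpendicular trans pairs.
Exhaustive case analysis gives 15 geometric isomers.
Of these, 15 lack any improper symmetry element and so occur as enantiomeric pairs, giving 15 + 15 = 30 stereoisomers in total.

yes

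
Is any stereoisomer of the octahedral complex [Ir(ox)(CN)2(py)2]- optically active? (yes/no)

In an octahedral complex each vertex has one trans partner and four cis neighbours.
Each ox is bidentate and must span two cis positions.
Systematic placement gives 3 geometric isomers: CN trans, py cis; CN cis, py trans; CN cis, py cis (chiral).
One of these lacks any improper symmetry element and so occurs as an enantiomeric pair, giving 3 + 1 = 4 stereoisomers in total.

yes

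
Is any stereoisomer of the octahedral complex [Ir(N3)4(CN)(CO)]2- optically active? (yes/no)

no

The six octahedral sites form three mutually perpendicular trans pairs.
The distinct arrangements are (2 in all): CN and CO mutually trans; CN and CO mutually cis.
Each arrangement has an internal mirror plane or centre of symmetry, so none is chiral.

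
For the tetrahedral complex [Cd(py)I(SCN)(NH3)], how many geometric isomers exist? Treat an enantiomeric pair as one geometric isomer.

1

All four vertices of a tetrahedron are equivalent and mutually adjacent, so cis/trans isomerism cannot arise.
Only one geometric arrangement is possible; it has no improper symmetry element, so it exists as a pair of enantiomers (2 stereoisomers).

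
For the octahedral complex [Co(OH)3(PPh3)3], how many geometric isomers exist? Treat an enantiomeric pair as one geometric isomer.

The six octahedral sites form three mutually perpendicular trans pairs.
There are 2 geometric isomers: OH mer; OH fac.

2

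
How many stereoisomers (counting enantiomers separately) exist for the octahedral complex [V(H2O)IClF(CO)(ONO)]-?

The six octahedral sites form three mutually perpendicular trans pairs.
Placing the ligands in turn and identifying arrangements related by rotation or reflection leaves 15 distinct geometric isomers.
Of these, 15 lack any improper symmetry element and so occur as enantiomeric pairs, giving 15 + 15 = 30 stereoisomers in total.

30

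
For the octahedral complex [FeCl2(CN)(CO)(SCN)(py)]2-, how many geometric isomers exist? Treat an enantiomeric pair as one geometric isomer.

In an octahedral complex each vertex has one trans partner and four cis neighbours.
Placing the ligands in turn and identifying arrangements related by rotation or reflection leaves 9 distinct geometric isomers.

9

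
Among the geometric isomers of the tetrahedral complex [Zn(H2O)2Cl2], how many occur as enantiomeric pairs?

Only one geometric arrangement is possible.

0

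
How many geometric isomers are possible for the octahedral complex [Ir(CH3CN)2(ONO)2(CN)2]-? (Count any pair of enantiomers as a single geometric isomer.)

5

In an octahedral complex each vertex has one trans partner and four cis neighbours.
Systematic placement gives 5 geometric isomers: CH3CN trans, ONO trans, CN trans; CH3CN trans, ONO cis, CN cis; CH3CN cis, ONO trans, CN cis; CH3CN cis, ONO cis, CN cis (chiral); CH3CN cis, ONO cis, CN trans.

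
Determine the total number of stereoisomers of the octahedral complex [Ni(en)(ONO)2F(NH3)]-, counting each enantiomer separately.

6

An octahedron has six vertices in three trans pairs; every non-trans pair is cis.
Each en is bidentate and must span two cis positions.
Working through the distinct placements yields 4 geometric isomers: ONO cis (3 arrangements, 2 chiral); ONO trans.
Of these, 2 lack any improper symmetry element and so occur as enantiomeric pairs, giving 4 + 2 = 6 stereoisomers in total.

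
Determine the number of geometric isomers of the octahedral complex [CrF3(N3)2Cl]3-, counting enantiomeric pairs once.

Systematic placement gives 3 geometric isomers: F mer, N3 trans; F fac, N3 cis; F mer, N3 cis.

3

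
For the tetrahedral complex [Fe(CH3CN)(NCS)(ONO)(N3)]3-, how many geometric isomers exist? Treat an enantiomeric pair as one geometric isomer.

All four vertices of a tetrahedron are equivalent and mutually adjacent, so cis/trans isomerism cannot arise.
Only one geometric arrangement is possible; it has no improper symmetry element, so it exists as a pair of enantiomers (2 stereoisomers).

1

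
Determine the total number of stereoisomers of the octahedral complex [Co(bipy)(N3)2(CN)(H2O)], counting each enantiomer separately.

6

Each bipy is bidentate and must span two cis positions.
Systematic placement gives 4 geometric isomers: N3 cis (3 arrangements, 2 chiral); N3 trans.
Of these, 2 lack any improper symmetry element and so occur as enantiomeric pairs, giving 4 + 2 = 6 stereoisomers in total.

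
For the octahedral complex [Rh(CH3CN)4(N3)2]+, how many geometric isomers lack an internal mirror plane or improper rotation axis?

An octahedron has six vertices in three trans pairs; every non-trans pair is cis.
Working through the distinct placements yields 2 geometric isomers: N3 trans; N3 cis.
Each arrangement has an internal mirror plane or centre of symmetry, so none is chiral.

0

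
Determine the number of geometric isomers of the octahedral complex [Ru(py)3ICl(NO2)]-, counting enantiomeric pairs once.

4

Working through the distinct placements yields 4 geometric isomers: py mer (3 arrangements); py fac (chiral).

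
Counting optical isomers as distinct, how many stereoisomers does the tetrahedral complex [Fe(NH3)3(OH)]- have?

In a tetrahedral complex all four positions are equivalent and every pair of ligands is adjacent — there is no cis/trans distinction.
Only one geometric arrangement is possible.

1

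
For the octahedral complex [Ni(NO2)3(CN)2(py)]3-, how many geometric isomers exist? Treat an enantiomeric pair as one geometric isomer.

An octahedron has six vertices in three trans pairs; every non-trans pair is cis.
There are 3 geometric isomers: NO2 mer, CN trans; NO2 fac, CN cis; NO2 mer, CN cis.

3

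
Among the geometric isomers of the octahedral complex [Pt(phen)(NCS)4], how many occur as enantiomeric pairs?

0

The six octahedral sites form three mutually perpendicular trans pairs.
Each phen is bidentate and must span two cis positions.
Only one geometric arrangement is possible.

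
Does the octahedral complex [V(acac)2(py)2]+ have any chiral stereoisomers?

yes

In an octahedral complex each vertex has one trans partner and four cis neighbours.
Each acac is bidentate and must span two cis positions.
There are 2 geometric isomers: py trans; py cis (chiral).
One of these lacks any improper symmetry element and so occurs as an enantiomeric pair, giving 2 + 1 = 3 stereoisomers in total.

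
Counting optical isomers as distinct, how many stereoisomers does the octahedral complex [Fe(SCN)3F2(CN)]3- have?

In an octahedral complex each vertex has one trans partner and four cis neighbours.
Systematic placement gives 3 geometric isomers: SCN mer, F cis; SCN mer, F trans; SCN fac, F cis.
Each arrangement has an internal mirror plane or centre of symmetry, so none is chiral.

3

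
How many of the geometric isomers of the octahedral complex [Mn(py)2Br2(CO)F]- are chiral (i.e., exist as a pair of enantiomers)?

Working through the distinct placements yields 6 geometric isomers: py trans, Br trans; py cis, Br trans; py trans, Br cis; py cis, Br cis (3 arrangements, 2 chiral).
Of these, 2 lack any improper symmetry element and so occur as enantiomeric pairs, giving 6 + 2 = 8 stereoisomers in total.

2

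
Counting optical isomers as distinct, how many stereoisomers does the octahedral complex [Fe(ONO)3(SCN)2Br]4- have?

3

The distinct arrangements are (3 in all): ONO mer, SCN trans; ONO fac, SCN cis; ONO mer, SCN cis.
Each arrangement has an internal mirror plane or centre of symmetry, so none is chiral.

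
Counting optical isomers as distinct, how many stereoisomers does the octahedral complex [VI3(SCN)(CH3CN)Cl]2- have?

An octahedron has six vertices in three trans pairs; every non-trans pair is cis.
The distinct arrangements are (4 in all): I mer (3 arrangements); I fac (chiral).
One of these lacks any improper symmetry element and so occurs as an enantiomeric pair, giving 4 + 1 = 5 stereoisomers in total.

5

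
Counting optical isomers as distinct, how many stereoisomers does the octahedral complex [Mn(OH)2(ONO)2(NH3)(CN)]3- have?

8

The six octahedral sites form three mutually perpendicular trans pairs.
Working through the distinct placements yields 6 geometric isomers: OH trans, ONO trans; OH cis, ONO cis (3 arrangements, 2 chiral); OH cis, ONO trans; OH trans, ONO cis.
Of these, 2 lack any improper symmetry element and so occur as enantiomeric pairs, giving 6 + 2 = 8 stereoisomers in total.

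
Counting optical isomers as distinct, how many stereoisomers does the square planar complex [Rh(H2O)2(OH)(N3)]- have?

In a square planar complex each vertex has one trans partner and two cis neighbours.
The distinct arrangements are (2 in all): H2O cis; H2O trans.
Each arrangement has an internal mirror plane or centre of symmetry, so none is chiral.

2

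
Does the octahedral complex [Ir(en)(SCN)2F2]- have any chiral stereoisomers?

In an octahedral complex each vertex has one trans partner and four cis neighbours.
Each en is bidentate and must span two cis positions.
Systematic placement gives 3 geometric isomers: SCN cis, F trans; SCN cis, F cis (chiral); SCN trans, F cis.
One of these lacks any improper symmetry element and so occurs as an enantiomeric pair, giving 3 + 1 = 4 stereoisomers in total.

yes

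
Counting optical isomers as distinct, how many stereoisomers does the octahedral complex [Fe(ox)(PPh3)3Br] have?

Each ox is bidentate and must span two cis positions.
Working through the distinct placements yields 2 geometric isomers: PPh3 fac; PPh3 mer.
Each arrangement has an internal mirror plane or centre of symmetry, so none is chiral.

2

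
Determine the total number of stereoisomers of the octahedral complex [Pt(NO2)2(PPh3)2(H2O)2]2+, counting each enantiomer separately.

The distinct arrangements are (5 in all): NO2 trans, PPh3 trans, H2O trans; NO2 cis, PPh3 cis, H2O trans; NO2 cis, PPh3 trans, H2O cis; NO2 cis, PPh3 cis, H2O cis (chiral); NO2 trans, PPh3 cis, H2O cis.
One of these lacks any improper symmetry element and so occurs as an enantiomeric pair, giving 5 + 1 = 6 stereoisomers in total.

6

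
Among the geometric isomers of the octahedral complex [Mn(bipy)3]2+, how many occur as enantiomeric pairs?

An octahedron has six vertices in three trans pairs; every non-trans pair is cis.
Each bipy is bidentate and must span two cis positions.
Only one geometric arrangement is possible; it has no improper symmetry element, so it exists as a pair of enantiomers (2 stereoisomers).

1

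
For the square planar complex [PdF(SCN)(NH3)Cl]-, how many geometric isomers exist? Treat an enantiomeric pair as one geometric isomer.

There are 3 geometric isomers: (Cl/NH3 trans, F/SCN trans); (Cl/SCN trans, F/NH3 trans); (Cl/F trans, NH3/SCN trans).

3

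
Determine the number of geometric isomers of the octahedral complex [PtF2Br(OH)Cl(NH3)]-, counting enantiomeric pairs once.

9

An octahedron has six vertices in three trans pairs; every non-trans pair is cis.
Placing the ligands in turn and identifying arrangements related by rotation or reflection leaves 9 distinct geometric isomers.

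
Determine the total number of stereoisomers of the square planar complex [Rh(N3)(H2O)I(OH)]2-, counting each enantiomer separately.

3

A square has two trans pairs of vertices; adjacent vertices are cis.
The distinct arrangements are (3 in all): (H2O/N3 trans, I/OH trans); (H2O/OH trans, I/N3 trans); (H2O/I trans, N3/OH trans).
Each arrangement has an internal mirror plane or centre of symmetry, so none is chiral.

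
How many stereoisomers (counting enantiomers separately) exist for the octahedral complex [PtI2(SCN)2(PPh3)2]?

6

Working through the distinct placements yields 5 geometric isomers: I trans, SCN trans, PPh3 trans; I trans, SCN cis, PPh3 cis; I cis, SCN trans, PPh3 cis; I cis, SCN cis, PPh3 cis (chiral); I cis, SCN cis, PPh3 trans.
One of these lacks any improper symmetry element and so occurs as an enantiomeric pair, giving 5 + 1 = 6 stereoisomers in total.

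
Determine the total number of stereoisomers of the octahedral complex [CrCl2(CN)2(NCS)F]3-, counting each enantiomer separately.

Working through the distinct placements yields 6 geometric isomers: Cl trans, CN trans; Cl cis, CN trans; Cl cis, CN cis (3 arrangements, 2 chiral); Cl trans, CN cis.
Of these, 2 lack any improper symmetry element and so occur as enantiomeric pairs, giving 6 + 2 = 8 stereoisomers in total.

8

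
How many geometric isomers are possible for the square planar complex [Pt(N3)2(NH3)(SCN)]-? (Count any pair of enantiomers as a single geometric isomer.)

2

In a square planar complex each vertex has one trans partner and two cis neighbours.
There are 2 geometric isomers: N3 cis; N3 trans.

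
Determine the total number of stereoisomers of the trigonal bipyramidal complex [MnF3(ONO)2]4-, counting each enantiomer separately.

In a trigonal bipyramid the two axial positions differ from the three equatorial ones.
There are 3 geometric isomers: ONO both equatorial; ONO one axial, one equatorial; ONO both axial.
Each arrangement has an internal mirror plane or centre of symmetry, so none is chiral.

3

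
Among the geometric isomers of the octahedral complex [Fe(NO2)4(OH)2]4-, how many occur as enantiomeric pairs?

There are 2 geometric isomers: OH trans; OH cis.
Each arrangement has an internal mirror plane or centre of symmetry, so none is chiral.

0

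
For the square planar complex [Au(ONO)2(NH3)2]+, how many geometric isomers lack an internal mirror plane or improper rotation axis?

In a square planar complex each vertex has one trans partner and two cis neighbours.
Systematic placement gives 2 geometric isomers: ONO cis; ONO trans.
Each arrangement has an internal mirror plane or centre of symmetry, so none is chiral.

0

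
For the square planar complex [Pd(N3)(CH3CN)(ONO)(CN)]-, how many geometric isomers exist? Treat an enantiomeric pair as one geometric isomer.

3

Systematic placement gives 3 geometric isomers: (CH3CN/N3 trans, CN/ONO trans); (CH3CN/ONO trans, CN/N3 trans); (CH3CN/CN trans, N3/ONO trans).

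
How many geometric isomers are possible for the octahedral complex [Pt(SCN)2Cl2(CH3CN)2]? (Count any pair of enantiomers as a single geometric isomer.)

There are 5 geometric isomers: SCN trans, Cl trans, CH3CN trans; SCN cis, Cl cis, CH3CN trans; SCN trans, Cl cis, CH3CN cis; SCN cis, Cl cis, CH3CN cis (chiral); SCN cis, Cl trans, CH3CN cis.

5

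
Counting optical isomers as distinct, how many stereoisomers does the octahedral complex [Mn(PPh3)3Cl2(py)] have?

In an octahedral complex each vertex has one trans partner and four cis neighbours.
Systematic placement gives 3 geometric isomers: PPh3 mer, Cl trans; PPh3 fac, Cl cis; PPh3 mer, Cl cis.
Each arrangement has an internal mirror plane or centre of symmetry, so none is chiral.

3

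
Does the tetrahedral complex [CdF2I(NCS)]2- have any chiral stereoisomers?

All four vertices of a tetrahedron are equivalent and mutually adjacent, so cis/trans isomerism cannot arise.
Only one geometric arrangement is possible.

no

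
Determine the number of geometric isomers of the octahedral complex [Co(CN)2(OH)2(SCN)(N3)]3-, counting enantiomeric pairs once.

The six octahedral sites form three mutually perpendicular trans pairs.
Working through the distinct placements yields 6 geometric isomers: CN trans, OH cis; CN trans, OH trans; CN cis, OH cis (3 arrangements, 2 chiral); CN cis, OH trans.

6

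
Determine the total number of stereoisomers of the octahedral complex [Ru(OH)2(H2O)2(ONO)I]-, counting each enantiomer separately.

8

The distinct arrangements are (6 in all): OH cis, H2O trans; OH trans, H2O trans; OH cis, H2O cis (3 arrangements, 2 chiral); OH trans, H2O cis.
Of these, 2 lack any improper symmetry element and so occur as enantiomeric pairs, giving 6 + 2 = 8 stereoisomers in total.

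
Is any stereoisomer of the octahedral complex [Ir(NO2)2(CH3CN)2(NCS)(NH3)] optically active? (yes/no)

yes

An octahedron has six vertices in three trans pairs; every non-trans pair is cis.
Working through the distinct placements yields 6 geometric isomers: NO2 trans, CH3CN trans; NO2 cis, CH3CN trans; NO2 trans, CH3CN cis; NO2 cis, CH3CN cis (3 arrangements, 2 chiral).
Of these, 2 lack any improper symmetry element and so occur as enantiomeric pairs, giving 6 + 2 = 8 stereoisomers in total.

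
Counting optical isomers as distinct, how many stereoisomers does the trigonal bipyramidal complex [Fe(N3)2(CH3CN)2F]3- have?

6

A trigonal bipyramid has two axial and three equatorial sites, which are chemically inequivalent.
Systematic enumeration (placing each ligand type in turn and discarding arrangements equivalent by rotation or reflection) gives 5 geometric isomers.
One of these lacks any improper symmetry element and so occurs as an enantiomeric pair, giving 5 + 1 = 6 stereoisomers in total.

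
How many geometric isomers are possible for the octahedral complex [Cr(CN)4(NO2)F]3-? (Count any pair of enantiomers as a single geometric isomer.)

2

An octahedron has six vertices in three trans pairs; every non-trans pair is cis.
Working through the distinct placements yields 2 geometric isomers: NO2 and F mutually trans; NO2 and F mutually cis.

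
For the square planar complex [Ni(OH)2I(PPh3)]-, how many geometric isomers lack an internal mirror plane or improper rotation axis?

The distinct arrangements are (2 in all): OH cis; OH trans.
Each arrangement has an internal mirror plane or centre of symmetry, so none is chiral.

0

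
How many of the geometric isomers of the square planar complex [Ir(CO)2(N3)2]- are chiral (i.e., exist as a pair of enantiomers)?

0

A square has two trans pairs of vertices; adjacent vertices are cis.
The distinct arrangements are (2 in all): CO cis; CO trans.
Each arrangement has an internal mirror plane or centre of symmetry, so none is chiral.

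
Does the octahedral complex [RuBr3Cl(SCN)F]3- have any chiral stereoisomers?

yes

In an octahedral complex each vertex has one trans partner and four cis neighbours.
Systematic placement gives 4 geometric isomers: Br mer (3 arrangements); Br fac (chiral).
One of these lacks any improper symmetry element and so occurs as an enantiomeric pair, giving 4 + 1 = 5 stereoisomers in total.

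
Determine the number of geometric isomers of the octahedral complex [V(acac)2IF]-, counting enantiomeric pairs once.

In an octahedral complex each vertex has one trans partner and four cis neighbours.
Each acac is bidentate and must span two cis positions.
Working through the distinct placements yields 2 geometric isomers: I and F mutually trans; I and F mutually cis (chiral).

2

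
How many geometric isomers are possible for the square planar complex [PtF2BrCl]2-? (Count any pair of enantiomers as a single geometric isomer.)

A square has two trans pairs of vertices; adjacent vertices are cis.
Systematic placement gives 2 geometric isomers: F cis; F trans.

2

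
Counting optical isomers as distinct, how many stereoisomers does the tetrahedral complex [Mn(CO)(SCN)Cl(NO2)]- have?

2

All four vertices of a tetrahedron are equivalent and mutually adjacent, so cis/trans isomerism cannot arise.
Only one geometric arrangement is possible; it has no improper symmetry element, so it exists as a pair of enantiomers (2 stereoisomers).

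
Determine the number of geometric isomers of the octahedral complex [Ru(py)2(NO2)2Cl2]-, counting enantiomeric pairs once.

5

An octahedron has six vertices in three trans pairs; every non-trans pair is cis.
Working through the distinct placements yields 5 geometric isomers: py trans, NO2 trans, Cl trans; py cis, NO2 cis, Cl trans; py trans, NO2 cis, Cl cis; py cis, NO2 cis, Cl cis (chiral); py cis, NO2 trans, Cl cis.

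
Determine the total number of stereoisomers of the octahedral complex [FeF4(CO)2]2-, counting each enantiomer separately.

In an octahedral complex each vertex has one trans partner and four cis neighbours.
The distinct arrangements are (2 in all): CO trans; CO cis.
Each arrangement has an internal mirror plane or centre of symmetry, so none is chiral.

2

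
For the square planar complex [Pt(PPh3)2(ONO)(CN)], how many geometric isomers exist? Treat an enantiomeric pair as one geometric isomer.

In a square planar complex each vertex has one trans partner and two cis neighbours.
The distinct arrangements are (2 in all): PPh3 cis; PPh3 trans.

2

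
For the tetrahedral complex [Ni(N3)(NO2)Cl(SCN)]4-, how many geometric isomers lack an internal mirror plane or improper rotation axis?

1

All four vertices of a tetrahedron are equivalent and mutually adjacent, so cis/trans isomerism cannot arise.
Only one geometric arrangement is possible; it has no improper symmetry element, so it exists as a pair of enantiomers (2 stereoisomers).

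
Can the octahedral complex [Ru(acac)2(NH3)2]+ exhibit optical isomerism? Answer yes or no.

In an octahedral complex each vertex has one trans partner and four cis neighbours.
Each acac is bidentate and must span two cis positions.
The distinct arrangements are (2 in all): NH3 trans; NH3 cis (chiral).
One of these lacks any improper symmetry element and so occurs as an enantiomeric pair, giving 2 + 1 = 3 stereoisomers in total.

yes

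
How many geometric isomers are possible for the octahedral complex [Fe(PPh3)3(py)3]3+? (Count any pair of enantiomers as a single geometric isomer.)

2

An octahedron has six vertices in three trans pairs; every non-trans pair is cis.
Systematic placement gives 2 geometric isomers: PPh3 mer; PPh3 fac.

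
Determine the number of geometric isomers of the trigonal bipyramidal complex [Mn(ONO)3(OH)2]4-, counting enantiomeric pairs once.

3

A trigonal bipyramid has two axial and three equatorial sites, which are chemically inequivalent.
The distinct arrangements are (3 in all): OH both axial; OH one axial, one equatorial; OH both equatorial.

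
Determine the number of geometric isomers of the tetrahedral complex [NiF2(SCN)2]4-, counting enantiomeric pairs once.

1

Only one geometric arrangement is possible.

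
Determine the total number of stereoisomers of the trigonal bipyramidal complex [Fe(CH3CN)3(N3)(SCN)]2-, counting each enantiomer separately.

In a trigonal bipyramid the two axial positions differ from the three equatorial ones.
Working through the distinct placements yields 4 geometric isomers: N3 equatorial, SCN equatorial; N3 axial, SCN equatorial; N3 equatorial, SCN axial; N3 axial, SCN axial.
Each arrangement has an internal mirror plane or centre of symmetry, so none is chiral.

4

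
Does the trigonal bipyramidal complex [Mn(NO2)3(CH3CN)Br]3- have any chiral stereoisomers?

no

In a trigonal bipyramid the two axial positions differ from the three equatorial ones.
The distinct arrangements are (4 in all): CH3CN axial, Br axial; CH3CN equatorial, Br axial; CH3CN axial, Br equatorial; CH3CN equatorial, Br equatorial.
Each arrangement has an internal mirror plane or centre of symmetry, so none is chiral.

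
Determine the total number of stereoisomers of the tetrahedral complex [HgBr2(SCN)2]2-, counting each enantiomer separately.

In a tetrahedral complex all four positions are equivalent and every pair of ligands is adjacent — there is no cis/trans distinction.
Only one geometric arrangement is possible.

1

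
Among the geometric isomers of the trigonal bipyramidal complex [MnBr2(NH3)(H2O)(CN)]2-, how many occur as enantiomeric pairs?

3

Exhaustive case analysis gives 7 geometric isomers.
Of these, 3 lack any improper symmetry element and so occur as enantiomeric pairs, giving 7 + 3 = 10 stereoisomers in total.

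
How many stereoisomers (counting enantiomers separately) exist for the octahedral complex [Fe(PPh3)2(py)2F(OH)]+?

The six octahedral sites form three mutually perpendicular trans pairs.
The distinct arrangements are (6 in all): PPh3 trans, py trans; PPh3 cis, py cis (3 arrangements, 2 chiral); PPh3 cis, py trans; PPh3 trans, py cis.
Of these, 2 lack any improper symmetry element and so occur as enantiomeric pairs, giving 6 + 2 = 8 stereoisomers in total.

8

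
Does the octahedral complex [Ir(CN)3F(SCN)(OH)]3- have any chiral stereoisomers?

yes

The distinct arrangements are (4 in all): CN mer (3 arrangements); CN fac (chiral).
One of these lacks any improper symmetry element and so occurs as an enantiomeric pair, giving 4 + 1 = 5 stereoisomers in total.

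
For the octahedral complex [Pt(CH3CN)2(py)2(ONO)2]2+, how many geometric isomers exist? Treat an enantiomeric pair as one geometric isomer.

There are 5 geometric isomers: CH3CN trans, py trans, ONO trans; CH3CN trans, py cis, ONO cis; CH3CN cis, py trans, ONO cis; CH3CN cis, py cis, ONO cis (chiral); CH3CN cis, py cis, ONO trans.

5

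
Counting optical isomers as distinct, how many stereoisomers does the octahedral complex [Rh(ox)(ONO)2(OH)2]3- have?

4

Each ox is bidentate and must span two cis positions.
Working through the distinct placements yields 3 geometric isomers: ONO cis, OH trans; ONO cis, OH cis (chiral); ONO trans, OH cis.
One of these lacks any improper symmetry element and so occurs as an enantiomeric pair, giving 3 + 1 = 4 stereoisomers in total.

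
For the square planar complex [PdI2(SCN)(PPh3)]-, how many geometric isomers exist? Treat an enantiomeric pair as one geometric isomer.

2

Working through the distinct placements yields 2 geometric isomers: I cis; I trans.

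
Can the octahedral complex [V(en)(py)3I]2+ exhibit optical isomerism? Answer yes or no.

no

An octahedron has six vertices in three trans pairs; every non-trans pair is cis.
Each en is bidentate and must span two cis positions.
Working through the distinct placements yields 2 geometric isomers: py mer; py fac.
Each arrangement has an internal mirror plane or centre of symmetry, so none is chiral.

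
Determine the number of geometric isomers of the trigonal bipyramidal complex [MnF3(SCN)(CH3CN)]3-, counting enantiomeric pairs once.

4

There are 4 geometric isomers: SCN equatorial, CH3CN axial; SCN axial, CH3CN axial; SCN equatorial, CH3CN equatorial; SCN axial, CH3CN equatorial.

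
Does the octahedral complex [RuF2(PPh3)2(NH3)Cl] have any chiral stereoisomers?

yes

Working through the distinct placements yields 6 geometric isomers: F cis, PPh3 trans; F cis, PPh3 cis (3 arrangements, 2 chiral); F trans, PPh3 trans; F trans, PPh3 cis.
Of these, 2 lack any improper symmetry element and so occur as enantiomeric pairs, giving 6 + 2 = 8 stereoisomers in total.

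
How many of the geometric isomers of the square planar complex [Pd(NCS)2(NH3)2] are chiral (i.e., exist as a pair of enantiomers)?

0

A square has two trans pairs of vertices; adjacent vertices are cis.
Working through the distinct placements yields 2 geometric isomers: NCS cis; NCS trans.
Each arrangement has an internal mirror plane or centre of symmetry, so none is chiral.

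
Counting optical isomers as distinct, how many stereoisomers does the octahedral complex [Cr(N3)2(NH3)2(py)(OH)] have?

In an octahedral complex each vertex has one trans partner and four cis neighbours.
There are 6 geometric isomers: N3 trans, NH3 trans; N3 trans, NH3 cis; N3 cis, NH3 cis (3 arrangements, 2 chiral); N3 cis, NH3 trans.
Of these, 2 lack any improper symmetry element and so occur as enantiomeric pairs, giving 6 + 2 = 8 stereoisomers in total.

8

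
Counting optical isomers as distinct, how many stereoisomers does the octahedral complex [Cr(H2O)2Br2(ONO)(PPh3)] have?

8

The six octahedral sites form three mutually perpendicular trans pairs.
The distinct arrangements are (6 in all): H2O trans, Br trans; H2O cis, Br trans; H2O cis, Br cis (3 arrangements, 2 chiral); H2O trans, Br cis.
Of these, 2 lack any improper symmetry element and so occur as enantiomeric pairs, giving 6 + 2 = 8 stereoisomers in total.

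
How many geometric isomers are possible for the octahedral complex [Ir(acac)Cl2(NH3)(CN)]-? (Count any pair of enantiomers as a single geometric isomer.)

4

In an octahedral complex each vertex has one trans partner and four cis neighbours.
Each acac is bidentate and must span two cis positions.
Working through the distinct placements yields 4 geometric isomers: Cl cis (3 arrangements, 2 chiral); Cl trans.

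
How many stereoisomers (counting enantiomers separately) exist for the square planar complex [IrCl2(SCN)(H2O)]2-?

2

In a square planar complex each vertex has one trans partner and two cis neighbours.
There are 2 geometric isomers: Cl cis; Cl trans.
Each arrangement has an internal mirror plane or centre of symmetry, so none is chiral.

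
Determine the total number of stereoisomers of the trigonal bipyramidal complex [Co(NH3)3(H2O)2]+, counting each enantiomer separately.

3

In a trigonal bipyramid the two axial positions differ from the three equatorial ones.
There are 3 geometric isomers: H2O both axial; H2O one axial, one equatorial; H2O both equatorial.
Each arrangement has an internal mirror plane or centre of symmetry, so none is chiral.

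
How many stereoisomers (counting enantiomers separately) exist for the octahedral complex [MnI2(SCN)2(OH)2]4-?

The six octahedral sites form three mutually perpendicular trans pairs.
Systematic placement gives 5 geometric isomers: I trans, SCN trans, OH trans; I trans, SCN cis, OH cis; I cis, SCN trans, OH cis; I cis, SCN cis, OH cis (chiral); I cis, SCN cis, OH trans.
One of these lacks any improper symmetry element and so occurs as an enantiomeric pair, giving 5 + 1 = 6 stereoisomers in total.

6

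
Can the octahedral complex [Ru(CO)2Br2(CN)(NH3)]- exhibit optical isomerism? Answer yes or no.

yes

Systematic placement gives 6 geometric isomers: CO cis, Br trans; CO trans, Br trans; CO cis, Br cis (3 arrangements, 2 chiral); CO trans, Br cis.
Of these, 2 lack any improper symmetry element and so occur as enantiomeric pairs, giving 6 + 2 = 8 stereoisomers in total.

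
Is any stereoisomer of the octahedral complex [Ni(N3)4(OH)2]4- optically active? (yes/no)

no

In an octahedral complex each vertex has one trans partner and four cis neighbours.
There are 2 geometric isomers: OH trans; OH cis.
Each arrangement has an internal mirror plane or centre of symmetry, so none is chiral.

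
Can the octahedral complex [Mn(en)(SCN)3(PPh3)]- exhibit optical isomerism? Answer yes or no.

no

In an octahedral complex each vertex has one trans partner and four cis neighbours.
Each en is bidentate and must span two cis positions.
There are 2 geometric isomers: SCN fac; SCN mer.
Each arrangement has an internal mirror plane or centre of symmetry, so none is chiral.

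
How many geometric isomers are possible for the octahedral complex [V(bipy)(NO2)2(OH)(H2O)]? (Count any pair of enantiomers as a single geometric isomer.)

An octahedron has six vertices in three trans pairs; every non-trans pair is cis.
Each bipy is bidentate and must span two cis positions.
There are 4 geometric isomers: NO2 cis (3 arrangements, 2 chiral); NO2 trans.

4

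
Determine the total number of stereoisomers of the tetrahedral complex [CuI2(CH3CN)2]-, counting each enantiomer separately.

1

All four vertices of a tetrahedron are equivalent and mutually adjacent, so cis/trans isomerism cannot arise.
Only one geometric arrangement is possible.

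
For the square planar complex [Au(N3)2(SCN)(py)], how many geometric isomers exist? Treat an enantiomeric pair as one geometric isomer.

A square has two trans pairs of vertices; adjacent vertices are cis.
The distinct arrangements are (2 in all): N3 cis; N3 trans.

2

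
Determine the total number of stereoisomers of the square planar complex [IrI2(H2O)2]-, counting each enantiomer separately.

Systematic placement gives 2 geometric isomers: I cis; I trans.
Each arrangement has an internal mirror plane or centre of symmetry, so none is chiral.

2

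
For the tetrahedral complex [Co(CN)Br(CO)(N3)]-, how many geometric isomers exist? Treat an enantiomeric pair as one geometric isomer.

1

Only one geometric arrangement is possible; it has no improper symmetry element, so it exists as a pair of enantiomers (2 stereoisomers).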